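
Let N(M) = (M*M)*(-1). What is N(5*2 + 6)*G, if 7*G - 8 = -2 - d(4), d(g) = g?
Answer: -512/7 ≈ -73.143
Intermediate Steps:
N(M) = -M**2 (N(M) = M**2*(-1) = -M**2)
G = 2/7 (G = 8/7 + (-2 - 1*4)/7 = 8/7 + (-2 - 4)/7 = 8/7 + (1/7)*(-6) = 8/7 - 6/7 = 2/7 ≈ 0.28571)
N(5*2 + 6)*G = -(5*2 + 6)**2*(2/7) = -(10 + 6)**2*(2/7) = -1*16**2*(2/7) = -1*256*(2/7) = -256*2/7 = -512/7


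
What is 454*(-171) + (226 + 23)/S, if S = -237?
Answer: -6133169/79 ≈ -77635.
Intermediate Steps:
454*(-171) + (226 + 23)/S = 454*(-171) + (226 + 23)/(-237) = -77634 + 249*(-1/237) = -77634 - 83/79 = -6133169/79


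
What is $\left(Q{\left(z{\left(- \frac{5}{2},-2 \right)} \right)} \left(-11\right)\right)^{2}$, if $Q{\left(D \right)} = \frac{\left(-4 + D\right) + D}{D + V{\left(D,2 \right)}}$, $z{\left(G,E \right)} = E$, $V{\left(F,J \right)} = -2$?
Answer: $484$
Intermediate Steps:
$Q{\left(D \right)} = \frac{-4 + 2 D}{-2 + D}$ ($Q{\left(D \right)} = \frac{\left(-4 + D\right) + D}{D - 2} = \frac{-4 + 2 D}{-2 + D}$)
$\left(Q{\left(z{\left(- \frac{5}{2},-2 \right)} \right)} \left(-11\right)\right)^{2} = \left(2 \left(-11\right)\right)^{2} = \left(-22\right)^{2} = 484$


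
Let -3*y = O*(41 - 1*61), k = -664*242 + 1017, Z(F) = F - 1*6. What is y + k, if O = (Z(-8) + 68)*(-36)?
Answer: -172631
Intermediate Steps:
Z(F) = -6 + F (Z(F) = F - 6 = -6 + F)
O = -1944 (O = ((-6 - 8) + 68)*(-36) = (-14 + 68)*(-36) = 54*(-36) = -1944)
k = -159671 (k = -160688 + 1017 = -159671)
y = -12960 (y = -(-648)*(41 - 1*61) = -(-648)*(41 - 61) = -(-648)*(-20) = -⅓*38880 = -12960)
y + k = -12960 - 159671 = -172631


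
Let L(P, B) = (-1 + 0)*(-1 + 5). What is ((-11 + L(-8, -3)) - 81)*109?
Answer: -10464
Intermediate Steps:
L(P, B) = -4 (L(P, B) = -1*4 = -4)
((-11 + L(-8, -3)) - 81)*109 = ((-11 - 4) - 81)*109 = (-15 - 81)*109 = -96*109 = -10464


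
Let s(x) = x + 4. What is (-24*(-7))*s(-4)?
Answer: 0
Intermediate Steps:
s(x) = 4 + x
(-24*(-7))*s(-4) = (-24*(-7))*(4 - 4) = 168*0 = 0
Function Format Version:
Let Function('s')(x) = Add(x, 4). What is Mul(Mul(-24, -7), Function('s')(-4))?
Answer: 0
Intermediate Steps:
Function('s')(x) = Add(4, x)
Mul(Mul(-24, -7), Function('s')(-4)) = Mul(Mul(-24, -7), Add(4, -4)) = Mul(168, 0) = 0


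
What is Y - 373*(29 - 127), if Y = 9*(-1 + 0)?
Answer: 36545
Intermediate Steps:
Y = -9 (Y = 9*(-1) = -9)
Y - 373*(29 - 127) = -9 - 373*(29 - 127) = -9 - 373*(-98) = -9 + 36554 = 36545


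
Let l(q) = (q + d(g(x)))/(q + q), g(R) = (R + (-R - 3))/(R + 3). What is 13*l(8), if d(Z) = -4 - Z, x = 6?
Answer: 169/48 ≈ 3.5208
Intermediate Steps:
g(R) = -3/(3 + R) (g(R) = (R + (-3 - R))/(3 + R) = -3/(3 + R))
l(q) = (-11/3 + q)/(2*q) (l(q) = (q + (-4 - (-3)/(3 + 6)))/(q + q) = (q + (-4 - (-3)/9))/((2*q)) = (q + (-4 - (-3)/9))*(1/(2*q)) = (q + (-4 - 1*(-1/3)))*(1/(2*q)) = (q + (-4 + 1/3))*(1/(2*q)) = (q - 11/3)*(1/(2*q)) = (-11/3 + q)*(1/(2*q)) = (-11/3 + q)/(2*q))
13*l(8) = 13*((1/6)*(-11 + 3*8)/8) = 13*((1/6)*(1/8)*(-11 + 24)) = 13*((1/6)*(1/8)*13) = 13*(13/48) = 169/48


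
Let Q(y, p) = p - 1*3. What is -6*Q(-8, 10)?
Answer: -42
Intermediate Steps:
Q(y, p) = -3 + p (Q(y, p) = p - 3 = -3 + p)
-6*Q(-8, 10) = -6*(-3 + 10) = -6*7 = -42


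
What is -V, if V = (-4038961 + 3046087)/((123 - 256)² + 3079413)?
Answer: 496437/1548551 ≈ 0.32058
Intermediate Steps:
V = -496437/1548551 (V = -992874/((-133)² + 3079413) = -992874/(17689 + 3079413) = -992874/3097102 = -992874*1/3097102 = -496437/1548551 ≈ -0.32058)
-V = -1*(-496437/1548551) = 496437/1548551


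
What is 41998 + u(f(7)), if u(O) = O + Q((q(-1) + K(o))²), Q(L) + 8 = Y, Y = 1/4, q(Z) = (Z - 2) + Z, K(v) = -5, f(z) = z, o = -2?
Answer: 167989/4 ≈ 41997.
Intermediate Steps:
q(Z) = -2 + 2*Z (q(Z) = (-2 + Z) + Z = -2 + 2*Z)
Y = ¼ ≈ 0.25000
Q(L) = -31/4 (Q(L) = -8 + ¼ = -31/4)
u(O) = -31/4 + O (u(O) = O - 31/4 = -31/4 + O)
41998 + u(f(7)) = 41998 + (-31/4 + 7) = 41998 - ¾ = 167989/4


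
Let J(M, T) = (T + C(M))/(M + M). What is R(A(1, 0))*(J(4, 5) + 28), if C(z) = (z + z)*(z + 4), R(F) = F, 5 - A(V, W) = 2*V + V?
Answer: 293/4 ≈ 73.250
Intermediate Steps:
A(V, W) = 5 - 3*V (A(V, W) = 5 - (2*V + V) = 5 - 3*V)
C(z) = 2*z*(4 + z) (C(z) = (2*z)*(4 + z) = 2*z*(4 + z))
J(M, T) = (T + 2*M*(4 + M))/(2*M) (J(M, T) = (T + 2*M*(4 + M))/(M + M) = (T + 2*M*(4 + M))/((2*M)) = (T + 2*M*(4 + M))*(1/(2*M)) = (T + 2*M*(4 + M))/(2*M))
R(A(1, 0))*(J(4, 5) + 28) = (5 - 3*1)*((4 + 4 + (½)*5/4) + 28) = (5 - 3)*((4 + 4 + (½)*5*(¼)) + 28) = 2*((4 + 4 + 5/8) + 28) = 2*(69/8 + 28) = 2*(293/8) = 293/4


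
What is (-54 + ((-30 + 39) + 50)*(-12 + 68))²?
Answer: 10562500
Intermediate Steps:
(-54 + ((-30 + 39) + 50)*(-12 + 68))² = (-54 + (9 + 50)*56)² = (-54 + 59*56)² = (-54 + 3304)² = 3250² = 10562500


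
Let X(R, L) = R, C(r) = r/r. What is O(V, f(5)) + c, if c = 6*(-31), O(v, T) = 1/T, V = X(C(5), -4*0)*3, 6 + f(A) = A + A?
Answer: -743/4 ≈ -185.75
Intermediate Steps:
C(r) = 1
f(A) = -6 + 2*A (f(A) = -6 + (A + A) = -6 + 2*A)
V = 3 (V = 1*3 = 3)
c = -186
O(V, f(5)) + c = 1/(-6 + 2*5) - 186 = 1/(-6 + 10) - 186 = 1/4 - 186 = ¼ - 186 = -743/4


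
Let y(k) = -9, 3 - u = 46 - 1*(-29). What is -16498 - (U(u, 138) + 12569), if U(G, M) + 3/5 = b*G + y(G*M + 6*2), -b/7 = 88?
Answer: -367047/5 ≈ -73409.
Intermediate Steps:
u = -72 (u = 3 - (46 - 1*(-29)) = 3 - (46 + 29) = 3 - 1*75 = 3 - 75 = -72)
b = -616 (b = -7*88 = -616)
U(G, M) = -48/5 - 616*G (U(G, M) = -⅗ + (-616*G - 9) = -⅗ + (-9 - 616*G) = -48/5 - 616*G)
-16498 - (U(u, 138) + 12569) = -16498 - ((-48/5 - 616*(-72)) + 12569) = -16498 - ((-48/5 + 44352) + 12569) = -16498 - (221712/5 + 12569) = -16498 - 1*284557/5 = -16498 - 284557/5 = -367047/5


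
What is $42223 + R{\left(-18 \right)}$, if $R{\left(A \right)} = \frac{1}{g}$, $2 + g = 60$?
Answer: $\frac{2448935}{58} \approx 42223.0$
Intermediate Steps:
$g = 58$ ($g = -2 + 60 = 58$)
$R{\left(A \right)} = \frac{1}{58}$
$42223 + R{\left(-18 \right)} = 42223 + \frac{1}{58} = \frac{2448935}{58}$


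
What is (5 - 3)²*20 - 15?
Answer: 65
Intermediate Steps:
(5 - 3)²*20 - 15 = 2²*20 - 15 = 4*20 - 15 = 80 - 15 = 65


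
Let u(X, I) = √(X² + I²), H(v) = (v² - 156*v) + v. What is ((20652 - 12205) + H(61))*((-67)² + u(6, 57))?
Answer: 12178657 + 8139*√365 ≈ 1.2334e+7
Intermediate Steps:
H(v) = v² - 155*v
u(X, I) = √(I² + X²)
((20652 - 12205) + H(61))*((-67)² + u(6, 57)) = ((20652 - 12205) + 61*(-155 + 61))*((-67)² + √(57² + 6²)) = (8447 + 61*(-94))*(4489 + √(3249 + 36)) = (8447 - 5734)*(4489 + √3285) = 2713*(4489 + 3*√365) = 12178657 + 8139*√365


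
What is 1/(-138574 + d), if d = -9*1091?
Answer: -1/148393 ≈ -6.7389e-6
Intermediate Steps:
d = -9819
1/(-138574 + d) = 1/(-138574 - 9819) = 1/(-148393) = -1/148393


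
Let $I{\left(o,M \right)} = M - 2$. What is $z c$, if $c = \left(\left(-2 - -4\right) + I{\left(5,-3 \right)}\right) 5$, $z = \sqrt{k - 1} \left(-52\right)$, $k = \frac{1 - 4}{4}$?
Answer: $390 i \sqrt{7} \approx 1031.8 i$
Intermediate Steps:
$I{\left(o,M \right)} = -2 + M$ ($I{\left(o,M \right)} = M - 2 = -2 + M$)
$k = - \frac{3}{4}$ ($k = \left(-3\right) \frac{1}{4} = - \frac{3}{4} \approx -0.75$)
$z = - 26 i \sqrt{7}$ ($z = \sqrt{- \frac{3}{4} - 1} \left(-52\right) = \sqrt{- \frac{7}{4}} \left(-52\right) = \frac{i \sqrt{7}}{2} \left(-52\right) = - 26 i \sqrt{7} \approx - 68.79 i$)
$c = -15$ ($c = \left(\left(-2 - -4\right) - 5\right) 5 = \left(\left(-2 + 4\right) - 5\right) 5 = \left(2 - 5\right) 5 = \left(-3\right) 5 = -15$)
$z c = - 26 i \sqrt{7} \left(-15\right) = 390 i \sqrt{7}$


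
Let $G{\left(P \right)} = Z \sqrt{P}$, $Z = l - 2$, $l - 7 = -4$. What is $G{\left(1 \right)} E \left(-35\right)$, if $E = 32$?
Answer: $-1120$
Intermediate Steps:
$l = 3$ ($l = 7 - 4 = 3$)
$Z = 1$ ($Z = 3 - 2 = 1$)
$G{\left(P \right)} = \sqrt{P}$ ($G{\left(P \right)} = 1 \sqrt{P} = \sqrt{P}$)
$G{\left(1 \right)} E \left(-35\right) = \sqrt{1} \cdot 32 \left(-35\right) = 1 \cdot 32 \left(-35\right) = 32 \left(-35\right) = -1120$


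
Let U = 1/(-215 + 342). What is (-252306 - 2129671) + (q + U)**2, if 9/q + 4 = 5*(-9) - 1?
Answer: -96047266387851/40322500 ≈ -2.3820e+6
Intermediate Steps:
U = 1/127 ≈ 0.0078740
q = -9/50 (q = 9/(-4 + (5*(-9) - 1)) = 9/(-4 + (-45 - 1)) = 9/(-4 - 46) = 9/(-50) = 9*(-1/50) = -9/50 ≈ -0.18000)
(-252306 - 2129671) + (q + U)**2 = (-252306 - 2129671) + (-9/50 + 1/127)**2 = -2381977 + (-1093/6350)**2 = -2381977 + 1194649/40322500 = -96047266387851/40322500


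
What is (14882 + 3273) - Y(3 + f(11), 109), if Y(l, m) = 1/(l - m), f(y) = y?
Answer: 1724726/95 ≈ 18155.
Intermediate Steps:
(14882 + 3273) - Y(3 + f(11), 109) = (14882 + 3273) - 1/((3 + 11) - 1*109) = 18155 - 1/(14 - 109) = 18155 - 1/(-95) = 18155 - 1*(-1/95) = 18155 + 1/95 = 1724726/95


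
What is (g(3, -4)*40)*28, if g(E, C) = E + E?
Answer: 6720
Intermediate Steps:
g(E, C) = 2*E
(g(3, -4)*40)*28 = ((2*3)*40)*28 = (6*40)*28 = 240*28 = 6720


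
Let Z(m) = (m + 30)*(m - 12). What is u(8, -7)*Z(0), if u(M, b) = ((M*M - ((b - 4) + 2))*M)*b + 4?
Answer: 1470240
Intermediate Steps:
Z(m) = (-12 + m)*(30 + m) (Z(m) = (30 + m)*(-12 + m) = (-12 + m)*(30 + m))
u(M, b) = 4 + M*b*(2 + M² - b) (u(M, b) = ((M² - ((-4 + b) + 2))*M)*b + 4 = ((M² - (-2 + b))*M)*b + 4 = ((M² + (2 - b))*M)*b + 4 = ((2 + M² - b)*M)*b + 4 = (M*(2 + M² - b))*b + 4 = M*b*(2 + M² - b) + 4 = 4 + M*b*(2 + M² - b))
u(8, -7)*Z(0) = (4 - 7*8³ - 1*8*(-7)² + 2*8*(-7))*(-360 + 0² + 18*0) = (4 - 7*512 - 1*8*49 - 112)*(-360 + 0 + 0) = (4 - 3584 - 392 - 112)*(-360) = -4084*(-360) = 1470240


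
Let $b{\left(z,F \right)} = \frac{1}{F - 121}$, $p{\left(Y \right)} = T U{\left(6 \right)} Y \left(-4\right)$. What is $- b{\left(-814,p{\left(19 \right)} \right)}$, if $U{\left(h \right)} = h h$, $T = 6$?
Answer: $\frac{1}{16537} \approx 6.047 \cdot 10^{-5}$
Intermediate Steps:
$U{\left(h \right)} = h^{2}$
$p{\left(Y \right)} = - 864 Y$ ($p{\left(Y \right)} = 6 \cdot 6^{2} Y \left(-4\right) = 6 \cdot 36 Y \left(-4\right) = 216 Y \left(-4\right) = - 864 Y$)
$b{\left(z,F \right)} = \frac{1}{-121 + F}$
$- b{\left(-814,p{\left(19 \right)} \right)} = - \frac{1}{-121 - 16416} = - \frac{1}{-16537} = \left(-1\right) \left(- \frac{1}{16537}\right) = \frac{1}{16537}$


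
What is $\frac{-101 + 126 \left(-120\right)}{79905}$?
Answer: $- \frac{15221}{79905} \approx -0.19049$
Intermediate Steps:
$\frac{-101 + 126 \left(-120\right)}{79905} = \left(-101 - 15120\right) \frac{1}{79905} = \left(-15221\right) \frac{1}{79905} = - \frac{15221}{79905}$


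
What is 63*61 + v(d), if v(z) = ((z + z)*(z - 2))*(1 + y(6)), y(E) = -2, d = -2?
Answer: 3827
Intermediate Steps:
v(z) = -2*z*(-2 + z) (v(z) = ((z + z)*(z - 2))*(1 - 2) = ((2*z)*(-2 + z))*(-1) = (2*z*(-2 + z))*(-1) = -2*z*(-2 + z))
63*61 + v(d) = 63*61 + 2*(-2)*(2 - 1*(-2)) = 3843 + 2*(-2)*(2 + 2) = 3843 + 2*(-2)*4 = 3843 - 16 = 3827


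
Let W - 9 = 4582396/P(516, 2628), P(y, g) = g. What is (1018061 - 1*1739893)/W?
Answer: -59280453/143939 ≈ -411.84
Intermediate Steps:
W = 1151512/657 (W = 9 + 4582396/2628 = 9 + 4582396*(1/2628) = 9 + 1145599/657 = 1151512/657 ≈ 1752.7)
(1018061 - 1*1739893)/W = (1018061 - 1*1739893)/(1151512/657) = (1018061 - 1739893)*(657/1151512) = -721832*657/1151512 = -59280453/143939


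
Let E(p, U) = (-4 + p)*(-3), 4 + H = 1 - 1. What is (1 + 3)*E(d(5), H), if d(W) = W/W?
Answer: 36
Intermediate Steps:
H = -4 (H = -4 + (1 - 1) = -4 + 0 = -4)
d(W) = 1
E(p, U) = 12 - 3*p
(1 + 3)*E(d(5), H) = (1 + 3)*(12 - 3*1) = 4*(12 - 3) = 4*9 = 36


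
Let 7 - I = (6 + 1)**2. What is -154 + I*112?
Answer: -4858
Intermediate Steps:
I = -42 (I = 7 - (6 + 1)**2 = 7 - 1*7**2 = 7 - 1*49 = 7 - 49 = -42)
-154 + I*112 = -154 - 42*112 = -154 - 4704 = -4858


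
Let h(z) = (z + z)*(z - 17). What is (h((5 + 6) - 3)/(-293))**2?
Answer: 20736/85849 ≈ 0.24154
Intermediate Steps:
h(z) = 2*z*(-17 + z) (h(z) = (2*z)*(-17 + z) = 2*z*(-17 + z))
(h((5 + 6) - 3)/(-293))**2 = ((2*((5 + 6) - 3)*(-17 + ((5 + 6) - 3)))/(-293))**2 = ((2*(11 - 3)*(-17 + (11 - 3)))*(-1/293))**2 = ((2*8*(-17 + 8))*(-1/293))**2 = ((2*8*(-9))*(-1/293))**2 = (-144*(-1/293))**2 = (144/293)**2 = 20736/85849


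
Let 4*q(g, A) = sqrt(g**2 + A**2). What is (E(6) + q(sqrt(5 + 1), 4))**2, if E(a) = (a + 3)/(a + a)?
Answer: (3 + sqrt(22))**2/16 ≈ 3.6964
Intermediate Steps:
E(a) = (3 + a)/(2*a) (E(a) = (3 + a)/((2*a)) = (3 + a)*(1/(2*a)) = (3 + a)/(2*a))
q(g, A) = sqrt(A**2 + g**2)/4 (q(g, A) = sqrt(g**2 + A**2)/4 = sqrt(A**2 + g**2)/4)
(E(6) + q(sqrt(5 + 1), 4))**2 = ((1/2)*(3 + 6)/6 + sqrt(4**2 + (sqrt(5 + 1))**2)/4)**2 = ((1/2)*(1/6)*9 + sqrt(16 + (sqrt(6))**2)/4)**2 = (3/4 + sqrt(16 + 6)/4)**2 = (3/4 + sqrt(22)/4)**2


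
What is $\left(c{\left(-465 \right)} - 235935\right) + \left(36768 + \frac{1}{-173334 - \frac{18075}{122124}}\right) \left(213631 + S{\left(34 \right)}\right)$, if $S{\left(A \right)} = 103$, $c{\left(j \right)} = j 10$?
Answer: $\frac{55449064145478808447}{7056086497} \approx 7.8583 \cdot 10^{9}$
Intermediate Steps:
$c{\left(j \right)} = 10 j$
$\left(c{\left(-465 \right)} - 235935\right) + \left(36768 + \frac{1}{-173334 - \frac{18075}{122124}}\right) \left(213631 + S{\left(34 \right)}\right) = \left(10 \left(-465\right) - 235935\right) + \left(36768 + \frac{1}{-173334 - \frac{18075}{122124}}\right) \left(213631 + 103\right) = \left(-4650 - 235935\right) + \left(36768 + \frac{1}{-173334 - \frac{6025}{40708}}\right) 213734 = -240585 + \left(36768 + \frac{1}{-173334 - \frac{6025}{40708}}\right) 213734 = -240585 + \left(36768 + \frac{1}{- \frac{7056086497}{40708}}\right) 213734 = -240585 + \left(36768 - \frac{40708}{7056086497}\right) 213734 = -240585 + \frac{259438188280988}{7056086497} \cdot 213734 = -240585 + \frac{55450761734048689192}{7056086497} = \frac{55449064145478808447}{7056086497}$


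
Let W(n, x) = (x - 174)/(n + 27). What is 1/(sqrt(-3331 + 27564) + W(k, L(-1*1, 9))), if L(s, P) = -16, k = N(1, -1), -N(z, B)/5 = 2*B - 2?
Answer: 8930/53494597 + 2209*sqrt(24233)/53494597 ≈ 0.0065951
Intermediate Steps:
N(z, B) = 10 - 10*B (N(z, B) = -5*(2*B - 2) = -5*(-2 + 2*B) = 10 - 10*B)
k = 20 (k = 10 - 10*(-1) = 10 + 10 = 20)
W(n, x) = (-174 + x)/(27 + n)
1/(sqrt(-3331 + 27564) + W(k, L(-1*1, 9))) = 1/(sqrt(-3331 + 27564) + (-174 - 16)/(27 + 20)) = 1/(sqrt(24233) - 190/47) = 1/(-190/47 + sqrt(24233))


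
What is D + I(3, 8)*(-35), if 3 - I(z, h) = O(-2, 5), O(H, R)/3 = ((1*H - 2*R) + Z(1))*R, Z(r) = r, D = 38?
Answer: -5842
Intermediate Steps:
O(H, R) = 3*R*(1 + H - 2*R) (O(H, R) = 3*(((1*H - 2*R) + 1)*R) = 3*(((H - 2*R) + 1)*R) = 3*((1 + H - 2*R)*R) = 3*(R*(1 + H - 2*R)) = 3*R*(1 + H - 2*R))
I(z, h) = 168 (I(z, h) = 3 - 3*5*(1 - 2 - 2*5) = 3 - 3*5*(1 - 2 - 10) = 3 - 3*5*(-11) = 3 - 1*(-165) = 3 + 165 = 168)
D + I(3, 8)*(-35) = 38 + 168*(-35) = 38 - 5880 = -5842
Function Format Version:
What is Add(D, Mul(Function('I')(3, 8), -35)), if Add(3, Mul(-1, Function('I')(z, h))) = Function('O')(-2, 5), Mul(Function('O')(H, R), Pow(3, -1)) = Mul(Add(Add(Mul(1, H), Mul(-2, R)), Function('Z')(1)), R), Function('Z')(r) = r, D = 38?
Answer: -5842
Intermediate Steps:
Function('O')(H, R) = Mul(3, R, Add(1, H, Mul(-2, R))) (Function('O')(H, R) = Mul(3, Mul(Add(Add(Mul(1, H), Mul(-2, R)), 1), R)) = Mul(3, Mul(Add(Add(H, Mul(-2, R)), 1), R)) = Mul(3, Mul(Add(1, H, Mul(-2, R)), R)) = Mul(3, Mul(R, Add(1, H, Mul(-2, R)))) = Mul(3, R, Add(1, H, Mul(-2, R))))
Function('I')(z, h) = 168 (Function('I')(z, h) = Add(3, Mul(-1, Mul(3, 5, Add(1, -2, Mul(-2, 5))))) = Add(3, Mul(-1, Mul(3, 5, Add(1, -2, -10)))) = Add(3, Mul(-1, Mul(3, 5, -11))) = Add(3, Mul(-1, -165)) = Add(3, 165) = 168)
Add(D, Mul(Function('I')(3, 8), -35)) = Add(38, Mul(168, -35)) = Add(38, -5880) = -5842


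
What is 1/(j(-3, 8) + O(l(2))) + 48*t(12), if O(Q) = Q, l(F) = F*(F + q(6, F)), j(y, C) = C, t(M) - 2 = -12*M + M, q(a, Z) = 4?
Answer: -124799/20 ≈ -6240.0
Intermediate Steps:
t(M) = 2 - 11*M (t(M) = 2 + (-12*M + M) = 2 - 11*M)
l(F) = F*(4 + F) (l(F) = F*(F + 4) = F*(4 + F))
1/(j(-3, 8) + O(l(2))) + 48*t(12) = 1/(8 + 2*(4 + 2)) + 48*(2 - 11*12) = 1/(8 + 2*6) + 48*(2 - 132) = 1/(8 + 12) + 48*(-130) = 1/20 - 6240 = -124799/20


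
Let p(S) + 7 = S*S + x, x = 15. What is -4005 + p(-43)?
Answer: -2148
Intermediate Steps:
p(S) = 8 + S**2 (p(S) = -7 + (S*S + 15) = -7 + (S**2 + 15) = -7 + (15 + S**2) = 8 + S**2)
-4005 + p(-43) = -4005 + (8 + (-43)**2) = -4005 + (8 + 1849) = -4005 + 1857 = -2148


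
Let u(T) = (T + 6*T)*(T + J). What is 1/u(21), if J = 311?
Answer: 1/48804 ≈ 2.0490e-5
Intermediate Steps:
u(T) = 7*T*(311 + T) (u(T) = (T + 6*T)*(T + 311) = (7*T)*(311 + T) = 7*T*(311 + T))
1/u(21) = 1/(7*21*(311 + 21)) = 1/(7*21*332) = 1/48804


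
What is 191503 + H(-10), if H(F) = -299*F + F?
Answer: 194483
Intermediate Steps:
H(F) = -298*F
191503 + H(-10) = 191503 - 298*(-10) = 191503 + 2980 = 194483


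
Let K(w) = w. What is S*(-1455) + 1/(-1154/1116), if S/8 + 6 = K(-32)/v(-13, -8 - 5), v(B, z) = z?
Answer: 308941626/7501 ≈ 41187.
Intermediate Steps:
S = -368/13 (S = -48 + 8*(-32/(-8 - 5)) = -48 + 8*(-32/(-13)) = -48 + 8*(-32*(-1/13)) = -48 + 8*(32/13) = -48 + 256/13 = -368/13 ≈ -28.308)
S*(-1455) + 1/(-1154/1116) = -368/13*(-1455) + 1/(-1154/1116) = 535440/13 + 1/(-1154*1/1116) = 535440/13 + 1/(-577/558) = 535440/13 - 558/577 = 308941626/7501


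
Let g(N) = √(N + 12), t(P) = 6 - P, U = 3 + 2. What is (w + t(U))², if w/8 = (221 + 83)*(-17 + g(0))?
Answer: 1780219137 - 402184704*√3 ≈ 1.0836e+9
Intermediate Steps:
U = 5
g(N) = √(12 + N)
w = -41344 + 4864*√3 (w = 8*((221 + 83)*(-17 + √(12 + 0))) = 8*(304*(-17 + √12)) = 8*(304*(-17 + 2*√3)) = 8*(-5168 + 608*√3) = -41344 + 4864*√3 ≈ -32919.)
(w + t(U))² = ((-41344 + 4864*√3) + (6 - 1*5))² = ((-41344 + 4864*√3) + (6 - 5))² = ((-41344 + 4864*√3) + 1)² = (-41343 + 4864*√3)²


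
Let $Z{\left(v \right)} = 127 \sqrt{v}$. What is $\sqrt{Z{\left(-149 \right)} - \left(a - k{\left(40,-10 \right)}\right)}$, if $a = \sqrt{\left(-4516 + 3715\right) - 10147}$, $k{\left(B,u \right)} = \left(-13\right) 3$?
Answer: $\sqrt{-39 - 2 i \sqrt{2737} + 127 i \sqrt{149}} \approx 26.525 + 27.25 i$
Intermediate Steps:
$k{\left(B,u \right)} = -39$
$a = 2 i \sqrt{2737}$ ($a = \sqrt{-801 - 10147} = \sqrt{-10948} = 2 i \sqrt{2737} \approx 104.63 i$)
$\sqrt{Z{\left(-149 \right)} - \left(a - k{\left(40,-10 \right)}\right)} = \sqrt{127 \sqrt{-149} - \left(39 + 2 i \sqrt{2737}\right)} = \sqrt{127 i \sqrt{149} - \left(39 + 2 i \sqrt{2737}\right)} = \sqrt{-39 - 2 i \sqrt{2737} + 127 i \sqrt{149}}$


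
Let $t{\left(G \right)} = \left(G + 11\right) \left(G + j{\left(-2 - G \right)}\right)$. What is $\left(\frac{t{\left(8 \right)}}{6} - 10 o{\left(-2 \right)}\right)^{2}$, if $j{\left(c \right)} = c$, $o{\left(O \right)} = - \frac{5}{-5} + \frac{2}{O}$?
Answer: $\frac{361}{9} \approx 40.111$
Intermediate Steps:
$o{\left(O \right)} = 1 + \frac{2}{O}$ ($o{\left(O \right)} = \left(-5\right) \left(- \frac{1}{5}\right) + \frac{2}{O} = 1 + \frac{2}{O}$)
$t{\left(G \right)} = -22 - 2 G$ ($t{\left(G \right)} = \left(G + 11\right) \left(G - \left(2 + G\right)\right) = \left(11 + G\right) \left(-2\right) = -22 - 2 G$)
$\left(\frac{t{\left(8 \right)}}{6} - 10 o{\left(-2 \right)}\right)^{2} = \left(\frac{-22 - 16}{6} - 10 \frac{2 - 2}{-2}\right)^{2} = \left(\left(-22 - 16\right) \frac{1}{6} - 10 \left(\left(- \frac{1}{2}\right) 0\right)\right)^{2} = \left(\left(-38\right) \frac{1}{6} - 0\right)^{2} = \left(- \frac{19}{3} + 0\right)^{2} = \left(- \frac{19}{3}\right)^{2} = \frac{361}{9}$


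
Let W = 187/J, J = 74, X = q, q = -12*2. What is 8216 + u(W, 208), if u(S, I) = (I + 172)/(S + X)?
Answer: 13027104/1589 ≈ 8198.3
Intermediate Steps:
q = -24
X = -24
W = 187/74 ≈ 2.5270
u(S, I) = (172 + I)/(-24 + S) (u(S, I) = (I + 172)/(S - 24) = (172 + I)/(-24 + S))
8216 + u(W, 208) = 8216 + (172 + 208)/(-24 + 187/74) = 8216 + 380/(-1589/74) = 8216 - 74/1589*380 = 8216 - 28120/1589 = 13027104/1589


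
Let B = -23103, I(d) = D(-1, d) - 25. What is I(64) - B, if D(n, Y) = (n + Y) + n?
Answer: 23140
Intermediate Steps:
D(n, Y) = Y + 2*n (D(n, Y) = (Y + n) + n = Y + 2*n)
I(d) = -27 + d (I(d) = (d + 2*(-1)) - 25 = (d - 2) - 25 = (-2 + d) - 25 = -27 + d)
I(64) - B = (-27 + 64) - 1*(-23103) = 37 + 23103 = 23140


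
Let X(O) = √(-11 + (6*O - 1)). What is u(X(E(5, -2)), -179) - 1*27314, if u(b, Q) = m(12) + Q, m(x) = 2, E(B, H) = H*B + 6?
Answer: -27491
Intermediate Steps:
E(B, H) = 6 + B*H (E(B, H) = B*H + 6 = 6 + B*H)
X(O) = √(-12 + 6*O) (X(O) = √(-11 + (-1 + 6*O)) = √(-12 + 6*O))
u(b, Q) = 2 + Q
u(X(E(5, -2)), -179) - 1*27314 = (2 - 179) - 1*27314 = -177 - 27314 = -27491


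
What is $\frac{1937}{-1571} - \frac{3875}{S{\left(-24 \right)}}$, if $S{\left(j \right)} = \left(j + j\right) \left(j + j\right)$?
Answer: $- \frac{10550473}{3619584} \approx -2.9148$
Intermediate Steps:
$S{\left(j \right)} = 4 j^{2}$ ($S{\left(j \right)} = 2 j 2 j = 4 j^{2}$)
$\frac{1937}{-1571} - \frac{3875}{S{\left(-24 \right)}} = \frac{1937}{-1571} - \frac{3875}{4 \left(-24\right)^{2}} = 1937 \left(- \frac{1}{1571}\right) - \frac{3875}{4 \cdot 576} = - \frac{1937}{1571} - \frac{3875}{2304} = - \frac{10550473}{3619584}$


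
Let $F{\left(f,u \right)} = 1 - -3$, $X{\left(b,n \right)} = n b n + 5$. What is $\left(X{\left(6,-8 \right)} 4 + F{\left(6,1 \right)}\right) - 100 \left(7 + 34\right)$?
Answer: $-2540$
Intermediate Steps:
$X{\left(b,n \right)} = 5 + b n^{2}$ ($X{\left(b,n \right)} = b n n + 5 = b n^{2} + 5 = 5 + b n^{2}$)
$F{\left(f,u \right)} = 4$ ($F{\left(f,u \right)} = 1 + 3 = 4$)
$\left(X{\left(6,-8 \right)} 4 + F{\left(6,1 \right)}\right) - 100 \left(7 + 34\right) = \left(\left(5 + 6 \left(-8\right)^{2}\right) 4 + 4\right) - 100 \left(7 + 34\right) = \left(\left(5 + 6 \cdot 64\right) 4 + 4\right) - 100 \cdot 41 = \left(\left(5 + 384\right) 4 + 4\right) - 4100 = \left(389 \cdot 4 + 4\right) - 4100 = \left(1556 + 4\right) - 4100 = 1560 - 4100 = -2540$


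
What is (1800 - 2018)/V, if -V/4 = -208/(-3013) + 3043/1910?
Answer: 313638235/9565839 ≈ 32.787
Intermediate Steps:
V = -19131678/2877415 (V = -4*(-208/(-3013) + 3043/1910) = -4*(-208*(-1/3013) + 3043*(1/1910)) = -4*(208/3013 + 3043/1910) = -4*9565839/5754830 = -19131678/2877415 ≈ -6.6489)
(1800 - 2018)/V = (1800 - 2018)/(-19131678/2877415) = -218*(-2877415/19131678) = 313638235/9565839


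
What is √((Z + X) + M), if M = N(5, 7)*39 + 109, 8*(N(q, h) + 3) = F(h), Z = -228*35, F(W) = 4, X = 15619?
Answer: √30602/2 ≈ 87.467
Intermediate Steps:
Z = -7980
N(q, h) = -5/2 (N(q, h) = -3 + (⅛)*4 = -3 + ½ = -5/2)
M = 23/2 (M = -5/2*39 + 109 = -195/2 + 109 = 23/2 ≈ 11.500)
√((Z + X) + M) = √((-7980 + 15619) + 23/2) = √(7639 + 23/2) = √(15301/2) = √30602/2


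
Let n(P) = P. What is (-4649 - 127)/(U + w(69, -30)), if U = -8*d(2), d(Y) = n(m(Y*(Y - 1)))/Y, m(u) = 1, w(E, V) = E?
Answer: -4776/65 ≈ -73.477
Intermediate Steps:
d(Y) = 1/Y
U = -4 (U = -8/2 = -8*½ = -4)
(-4649 - 127)/(U + w(69, -30)) = (-4649 - 127)/(-4 + 69) = -4776/65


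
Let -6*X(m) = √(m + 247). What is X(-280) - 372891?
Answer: -372891 - I*√33/6 ≈ -3.7289e+5 - 0.95743*I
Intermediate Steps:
X(m) = -√(247 + m)/6 (X(m) = -√(m + 247)/6 = -√(247 + m)/6)
X(-280) - 372891 = -√(247 - 280)/6 - 372891 = -I*√33/6 - 372891 = -372891 - I*√33/6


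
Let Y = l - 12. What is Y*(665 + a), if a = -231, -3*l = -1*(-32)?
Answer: -29512/3 ≈ -9837.3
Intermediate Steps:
l = -32/3 (l = -(-1)*(-32)/3 = -⅓*32 = -32/3 ≈ -10.667)
Y = -68/3 (Y = -32/3 - 12 = -68/3 ≈ -22.667)
Y*(665 + a) = -68*(665 - 231)/3 = -68/3*434 = -29512/3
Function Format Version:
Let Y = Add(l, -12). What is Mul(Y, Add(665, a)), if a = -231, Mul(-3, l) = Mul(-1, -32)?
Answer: Rational(-29512, 3) ≈ -9837.3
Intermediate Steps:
l = Rational(-32, 3) (l = Mul(Rational(-1, 3), Mul(-1, -32)) = Mul(Rational(-1, 3), 32) = Rational(-32, 3) ≈ -10.667)
Y = Rational(-68, 3) (Y = Add(Rational(-32, 3), -12) = Rational(-68, 3) ≈ -22.667)
Mul(Y, Add(665, a)) = Mul(Rational(-68, 3), Add(665, -231)) = Mul(Rational(-68, 3), 434) = Rational(-29512, 3)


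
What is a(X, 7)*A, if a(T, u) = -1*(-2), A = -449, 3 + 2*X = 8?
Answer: -898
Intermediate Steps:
X = 5/2 (X = -3/2 + (½)*8 = -3/2 + 4 = 5/2 ≈ 2.5000)
a(T, u) = 2
a(X, 7)*A = 2*(-449) = -898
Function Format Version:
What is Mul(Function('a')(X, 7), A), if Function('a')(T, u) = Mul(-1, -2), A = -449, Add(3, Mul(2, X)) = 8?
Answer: -898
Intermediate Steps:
X = Rational(5, 2) (X = Add(Rational(-3, 2), Mul(Rational(1, 2), 8)) = Add(Rational(-3, 2), 4) = Rational(5, 2) ≈ 2.5000)
Function('a')(T, u) = 2
Mul(Function('a')(X, 7), A) = Mul(2, -449) = -898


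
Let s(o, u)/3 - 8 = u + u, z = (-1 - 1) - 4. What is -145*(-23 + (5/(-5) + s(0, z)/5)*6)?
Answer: 6293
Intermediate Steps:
z = -6 (z = -2 - 4 = -6)
s(o, u) = 24 + 6*u (s(o, u) = 24 + 3*(u + u) = 24 + 3*(2*u) = 24 + 6*u)
-145*(-23 + (5/(-5) + s(0, z)/5)*6) = -145*(-23 + (5/(-5) + (24 + 6*(-6))/5)*6) = -145*(-23 + (5*(-⅕) + (24 - 36)*(⅕))*6) = -145*(-23 + (-1 - 12*⅕)*6) = -145*(-23 + (-1 - 12/5)*6) = -145*(-23 - 17/5*6) = -145*(-23 - 102/5) = -145*(-217/5) = 6293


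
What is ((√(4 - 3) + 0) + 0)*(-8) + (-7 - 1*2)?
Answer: -17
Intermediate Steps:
((√(4 - 3) + 0) + 0)*(-8) + (-7 - 1*2) = ((√1 + 0) + 0)*(-8) + (-7 - 2) = ((1 + 0) + 0)*(-8) - 9 = (1 + 0)*(-8) - 9 = 1*(-8) - 9 = -8 - 9 = -17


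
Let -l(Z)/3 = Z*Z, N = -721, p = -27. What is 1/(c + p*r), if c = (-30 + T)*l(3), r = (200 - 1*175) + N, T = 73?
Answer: 1/17631 ≈ 5.6718e-5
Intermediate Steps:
l(Z) = -3*Z² (l(Z) = -3*Z*Z = -3*Z²)
r = -696 (r = (200 - 1*175) - 721 = (200 - 175) - 721 = 25 - 721 = -696)
c = -1161 (c = (-30 + 73)*(-3*3²) = 43*(-3*9) = 43*(-27) = -1161)
1/(c + p*r) = 1/(-1161 - 27*(-696)) = 1/(-1161 + 18792) = 1/17631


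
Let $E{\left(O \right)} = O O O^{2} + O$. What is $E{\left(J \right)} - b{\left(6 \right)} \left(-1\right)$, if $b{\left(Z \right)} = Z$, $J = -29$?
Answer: $4243512$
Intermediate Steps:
$E{\left(O \right)} = O + O^{4}$ ($E{\left(O \right)} = O O^{3} + O = O^{4} + O = O + O^{4}$)
$E{\left(J \right)} - b{\left(6 \right)} \left(-1\right) = \left(-29 + \left(-29\right)^{4}\right) \left(-1\right) 6 \left(-1\right) = \left(-29 + 707281\right) \left(\left(-6\right) \left(-1\right)\right) = 707252 \cdot 6 = 4243512$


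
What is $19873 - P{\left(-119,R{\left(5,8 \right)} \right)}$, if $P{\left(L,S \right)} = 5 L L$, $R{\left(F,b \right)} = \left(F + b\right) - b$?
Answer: $-50932$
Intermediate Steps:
$R{\left(F,b \right)} = F$
$P{\left(L,S \right)} = 5 L^{2}$
$19873 - P{\left(-119,R{\left(5,8 \right)} \right)} = 19873 - 5 \left(-119\right)^{2} = 19873 - 5 \cdot 14161 = 19873 - 70805 = -50932$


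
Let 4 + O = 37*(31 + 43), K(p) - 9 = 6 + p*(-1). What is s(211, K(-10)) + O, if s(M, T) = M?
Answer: 2945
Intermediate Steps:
K(p) = 15 - p (K(p) = 9 + (6 + p*(-1)) = 9 + (6 - p) = 15 - p)
O = 2734 (O = -4 + 37*(31 + 43) = -4 + 37*74 = -4 + 2738 = 2734)
s(211, K(-10)) + O = 211 + 2734 = 2945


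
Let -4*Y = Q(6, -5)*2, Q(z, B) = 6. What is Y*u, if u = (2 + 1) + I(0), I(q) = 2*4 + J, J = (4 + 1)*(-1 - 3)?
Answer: 27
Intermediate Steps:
Y = -3 (Y = -3*2/2 = -¼*12 = -3)
J = -20 (J = 5*(-4) = -20)
I(q) = -12 (I(q) = 2*4 - 20 = 8 - 20 = -12)
u = -9 (u = (2 + 1) - 12 = 3 - 12 = -9)
Y*u = -3*(-9) = 27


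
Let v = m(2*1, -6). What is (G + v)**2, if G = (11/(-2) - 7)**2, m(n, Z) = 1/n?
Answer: 393129/16 ≈ 24571.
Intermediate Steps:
v = 1/2 (v = 1/(2*1) = 1/2 ≈ 0.50000)
G = 625/4 (G = (11*(-1/2) - 7)**2 = (-11/2 - 7)**2 = (-25/2)**2 = 625/4 ≈ 156.25)
(G + v)**2 = (625/4 + 1/2)**2 = (627/4)**2 = 393129/16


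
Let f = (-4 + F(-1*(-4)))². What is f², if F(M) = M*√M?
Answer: 256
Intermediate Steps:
F(M) = M^(3/2)
f = 16 (f = (-4 + (-1*(-4))^(3/2))² = (-4 + 4^(3/2))² = (-4 + 8)² = 4² = 16)
f² = 16² = 256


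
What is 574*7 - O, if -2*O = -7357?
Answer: 679/2 ≈ 339.50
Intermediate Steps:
O = 7357/2 (O = -1/2*(-7357) = 7357/2 ≈ 3678.5)
574*7 - O = 574*7 - 1*7357/2 = 4018 - 7357/2 = 679/2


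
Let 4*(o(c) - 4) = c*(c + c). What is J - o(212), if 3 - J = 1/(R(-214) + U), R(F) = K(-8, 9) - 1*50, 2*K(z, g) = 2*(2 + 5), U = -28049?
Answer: -631311515/28092 ≈ -22473.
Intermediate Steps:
K(z, g) = 7 (K(z, g) = (2*(2 + 5))/2 = (2*7)/2 = (½)*14 = 7)
R(F) = -43 (R(F) = 7 - 1*50 = 7 - 50 = -43)
o(c) = 4 + c²/2 (o(c) = 4 + (c*(c + c))/4 = 4 + (c*(2*c))/4 = 4 + (2*c²)/4 = 4 + c²/2)
J = 84277/28092 (J = 3 - 1/(-43 - 28049) = 3 - 1/(-28092) = 3 - 1*(-1/28092) = 3 + 1/28092 = 84277/28092 ≈ 3.0000)
J - o(212) = 84277/28092 - (4 + (½)*212²) = 84277/28092 - (4 + (½)*44944) = 84277/28092 - (4 + 22472) = 84277/28092 - 1*22476 = 84277/28092 - 22476 = -631311515/28092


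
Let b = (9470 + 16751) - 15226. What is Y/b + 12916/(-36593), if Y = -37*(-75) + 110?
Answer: -7288123/80468007 ≈ -0.090572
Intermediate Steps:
Y = 2885 (Y = 2775 + 110 = 2885)
b = 10995 (b = 26221 - 15226 = 10995)
Y/b + 12916/(-36593) = 2885/10995 + 12916/(-36593) = 2885*(1/10995) + 12916*(-1/36593) = 577/2199 - 12916/36593 = -7288123/80468007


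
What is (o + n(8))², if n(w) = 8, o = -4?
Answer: 16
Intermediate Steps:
(o + n(8))² = (-4 + 8)² = 4² = 16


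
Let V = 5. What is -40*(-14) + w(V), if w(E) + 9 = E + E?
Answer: 561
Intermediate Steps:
w(E) = -9 + 2*E (w(E) = -9 + (E + E) = -9 + 2*E)
-40*(-14) + w(V) = -40*(-14) + (-9 + 2*5) = 560 + (-9 + 10) = 560 + 1 = 561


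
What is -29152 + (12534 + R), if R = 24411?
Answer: 7793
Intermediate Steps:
-29152 + (12534 + R) = -29152 + (12534 + 24411) = -29152 + 36945 = 7793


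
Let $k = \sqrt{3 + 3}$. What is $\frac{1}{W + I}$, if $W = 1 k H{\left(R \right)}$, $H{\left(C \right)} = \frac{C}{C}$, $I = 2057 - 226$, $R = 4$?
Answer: $\frac{1831}{3352555} - \frac{\sqrt{6}}{3352555} \approx 0.00054542$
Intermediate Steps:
$I = 1831$ ($I = 2057 - 226 = 1831$)
$k = \sqrt{6} \approx 2.4495$
$H{\left(C \right)} = 1$
$W = \sqrt{6}$ ($W = 1 \sqrt{6} \cdot 1 = \sqrt{6} \cdot 1 = \sqrt{6} \approx 2.4495$)
$\frac{1}{W + I} = \frac{1}{\sqrt{6} + 1831} = \frac{1}{1831 + \sqrt{6}}$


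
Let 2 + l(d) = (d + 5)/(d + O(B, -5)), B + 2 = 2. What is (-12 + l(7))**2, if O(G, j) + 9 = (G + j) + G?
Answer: 12100/49 ≈ 246.94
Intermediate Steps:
B = 0 (B = -2 + 2 = 0)
O(G, j) = -9 + j + 2*G (O(G, j) = -9 + ((G + j) + G) = -9 + (j + 2*G) = -9 + j + 2*G)
l(d) = -2 + (5 + d)/(-14 + d) (l(d) = -2 + (d + 5)/(d + (-9 - 5 + 2*0)) = -2 + (5 + d)/(d + (-9 - 5 + 0)) = -2 + (5 + d)/(d - 14) = -2 + (5 + d)/(-14 + d))
(-12 + l(7))**2 = (-12 + (33 - 1*7)/(-14 + 7))**2 = (-12 + (33 - 7)/(-7))**2 = (-12 - 1/7*26)**2 = (-12 - 26/7)**2 = (-110/7)**2 = 12100/49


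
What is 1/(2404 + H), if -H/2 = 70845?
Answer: -1/139286 ≈ -7.1795e-6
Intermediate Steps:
H = -141690 (H = -2*70845 = -141690)
1/(2404 + H) = 1/(2404 - 141690) = 1/(-139286) = -1/139286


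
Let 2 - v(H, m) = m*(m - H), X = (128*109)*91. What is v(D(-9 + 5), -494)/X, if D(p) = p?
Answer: -121029/634816 ≈ -0.19065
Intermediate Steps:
X = 1269632 (X = 13952*91 = 1269632)
v(H, m) = 2 - m*(m - H)
v(D(-9 + 5), -494)/X = (2 - 1*(-494)**2 + (-9 + 5)*(-494))/1269632 = (2 - 1*244036 - 4*(-494))*(1/1269632) = (2 - 244036 + 1976)*(1/1269632) = -242058*1/1269632 = -121029/634816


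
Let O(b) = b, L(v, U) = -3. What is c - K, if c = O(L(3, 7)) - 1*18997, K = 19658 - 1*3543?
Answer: -35115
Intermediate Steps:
K = 16115 (K = 19658 - 3543 = 16115)
c = -19000 (c = -3 - 1*18997 = -3 - 18997 = -19000)
c - K = -19000 - 1*16115 = -19000 - 16115 = -35115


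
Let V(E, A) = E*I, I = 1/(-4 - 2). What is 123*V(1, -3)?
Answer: -41/2 ≈ -20.500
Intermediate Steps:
I = -1/6 (I = 1/(-6) = -1/6 ≈ -0.16667)
V(E, A) = -E/6 (V(E, A) = E*(-1/6) = -E/6)
123*V(1, -3) = 123*(-1/6*1) = 123*(-1/6) = -41/2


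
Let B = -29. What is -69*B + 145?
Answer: 2146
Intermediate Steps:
-69*B + 145 = -69*(-29) + 145 = 2001 + 145 = 2146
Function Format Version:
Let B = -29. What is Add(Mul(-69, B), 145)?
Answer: 2146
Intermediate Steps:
Add(Mul(-69, B), 145) = Add(Mul(-69, -29), 145) = Add(2001, 145) = 2146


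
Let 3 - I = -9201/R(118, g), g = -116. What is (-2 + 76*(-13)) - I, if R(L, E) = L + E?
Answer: -11187/2 ≈ -5593.5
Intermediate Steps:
R(L, E) = E + L
I = 9207/2 (I = 3 - (-9201)/(-116 + 118) = 3 - (-9201)/2 = 3 - 1*(-9201/2) = 3 + 9201/2 = 9207/2 ≈ 4603.5)
(-2 + 76*(-13)) - I = (-2 + 76*(-13)) - 1*9207/2 = (-2 - 988) - 9207/2 = -990 - 9207/2 = -11187/2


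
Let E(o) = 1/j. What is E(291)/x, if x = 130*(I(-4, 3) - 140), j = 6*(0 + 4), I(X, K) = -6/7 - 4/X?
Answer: -7/3054480 ≈ -2.2917e-6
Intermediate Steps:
I(X, K) = -6/7 - 4/X (I(X, K) = -6*1/7 - 4/X = -6/7 - 4/X)
j = 24 (j = 6*4 = 24)
E(o) = 1/24
x = -127270/7 (x = 130*((-6/7 - 4/(-4)) - 140) = 130*((-6/7 - 4*(-1/4)) - 140) = 130*((-6/7 + 1) - 140) = 130*(1/7 - 140) = 130*(-979/7) = -127270/7 ≈ -18181.)
E(291)/x = 1/(24*(-127270/7)) = (1/24)*(-7/127270) = -7/3054480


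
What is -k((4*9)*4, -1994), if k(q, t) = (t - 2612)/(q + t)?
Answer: -2303/925 ≈ -2.4897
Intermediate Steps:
k(q, t) = (-2612 + t)/(q + t)
-k((4*9)*4, -1994) = -(-2612 - 1994)/((4*9)*4 - 1994) = -(-4606)/(36*4 - 1994) = -(-4606)/(144 - 1994) = -(-4606)/(-1850) = -(-1)*(-4606)/1850 = -1*2303/925 = -2303/925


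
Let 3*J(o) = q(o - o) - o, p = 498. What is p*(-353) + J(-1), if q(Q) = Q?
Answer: -527381/3 ≈ -1.7579e+5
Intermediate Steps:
J(o) = -o/3 (J(o) = ((o - o) - o)/3 = (0 - o)/3 = (-o)/3 = -o/3)
p*(-353) + J(-1) = 498*(-353) - 1/3*(-1) = -175794 + 1/3 = -527381/3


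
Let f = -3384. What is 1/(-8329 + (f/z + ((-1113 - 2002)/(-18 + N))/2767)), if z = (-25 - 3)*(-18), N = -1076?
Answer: -21189686/176631146495 ≈ -0.00011997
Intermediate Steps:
z = 504 (z = -28*(-18) = 504)
1/(-8329 + (f/z + ((-1113 - 2002)/(-18 + N))/2767)) = 1/(-8329 + (-3384/504 + ((-1113 - 2002)/(-18 - 1076))/2767)) = 1/(-8329 + (-3384*1/504 - 3115/(-1094)*(1/2767))) = 1/(-8329 + (-47/7 - 3115*(-1/1094)*(1/2767))) = 1/(-8329 + (-47/7 + (3115/1094)*(1/2767))) = 1/(-8329 + (-47/7 + 3115/3027098)) = 1/(-8329 - 142251801/21189686) = 1/(-176631146495/21189686) = -21189686/176631146495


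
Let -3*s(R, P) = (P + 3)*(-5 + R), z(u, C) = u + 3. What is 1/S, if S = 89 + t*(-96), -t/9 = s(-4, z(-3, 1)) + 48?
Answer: 1/49337 ≈ 2.0269e-5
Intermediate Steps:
z(u, C) = 3 + u
s(R, P) = -(-5 + R)*(3 + P)/3 (s(R, P) = -(P + 3)*(-5 + R)/3 = -(3 + P)*(-5 + R)/3 = -(-5 + R)*(3 + P)/3)
t = -513 (t = -9*((5 - 1*(-4) + 5*(3 - 3)/3 - ⅓*(3 - 3)*(-4)) + 48) = -9*((5 + 4 + (5/3)*0 - ⅓*0*(-4)) + 48) = -9*((5 + 4 + 0 + 0) + 48) = -9*(9 + 48) = -9*57 = -513)
S = 49337 (S = 89 - 513*(-96) = 89 + 49248 = 49337)
1/S = 1/49337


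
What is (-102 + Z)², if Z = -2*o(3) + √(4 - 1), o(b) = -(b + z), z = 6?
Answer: (84 - √3)² ≈ 6768.0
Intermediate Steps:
o(b) = -6 - b (o(b) = -(b + 6) = -(6 + b) = -6 - b)
Z = 18 + √3 (Z = -2*(-6 - 1*3) + √(4 - 1) = -2*(-6 - 3) + √3 = -2*(-9) + √3 = 18 + √3 ≈ 19.732)
(-102 + Z)² = (-102 + (18 + √3))² = (-84 + √3)²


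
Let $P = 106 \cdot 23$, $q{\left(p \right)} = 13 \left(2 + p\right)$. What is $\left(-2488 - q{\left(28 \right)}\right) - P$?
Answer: $-5316$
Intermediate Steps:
$q{\left(p \right)} = 26 + 13 p$
$P = 2438$
$\left(-2488 - q{\left(28 \right)}\right) - P = \left(-2488 - \left(26 + 13 \cdot 28\right)\right) - 2438 = \left(-2488 - \left(26 + 364\right)\right) - 2438 = \left(-2488 - 390\right) - 2438 = -2878 - 2438 = -5316$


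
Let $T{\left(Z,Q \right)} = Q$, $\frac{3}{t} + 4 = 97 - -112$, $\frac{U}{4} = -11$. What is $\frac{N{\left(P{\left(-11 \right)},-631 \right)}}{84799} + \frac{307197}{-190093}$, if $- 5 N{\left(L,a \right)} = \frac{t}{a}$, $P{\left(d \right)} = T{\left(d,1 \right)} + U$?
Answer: $- \frac{16848487716530046}{10425816578959925} \approx -1.616$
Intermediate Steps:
$U = -44$ ($U = 4 \left(-11\right) = -44$)
$t = \frac{3}{205}$ ($t = \frac{3}{-4 + \left(97 - -112\right)} = \frac{3}{-4 + \left(97 + 112\right)} = \frac{3}{-4 + 209} = \frac{3}{205} \approx 0.014634$)
$P{\left(d \right)} = -43$ ($P{\left(d \right)} = 1 - 44 = -43$)
$N{\left(L,a \right)} = - \frac{3}{1025 a}$ ($N{\left(L,a \right)} = - \frac{\frac{3}{205} \frac{1}{a}}{5} = - \frac{3}{1025 a}$)
$\frac{N{\left(P{\left(-11 \right)},-631 \right)}}{84799} + \frac{307197}{-190093} = \frac{\left(- \frac{3}{1025}\right) \frac{1}{-631}}{84799} + \frac{307197}{-190093} = \left(- \frac{3}{1025}\right) \left(- \frac{1}{631}\right) \frac{1}{84799} + 307197 \left(- \frac{1}{190093}\right) = \frac{3}{646775} \cdot \frac{1}{84799} - \frac{307197}{190093} = \frac{3}{54845873225} - \frac{307197}{190093} = - \frac{16848487716530046}{10425816578959925}$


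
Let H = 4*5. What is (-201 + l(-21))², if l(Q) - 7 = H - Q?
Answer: 23409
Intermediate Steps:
H = 20
l(Q) = 27 - Q (l(Q) = 7 + (20 - Q) = 27 - Q)
(-201 + l(-21))² = (-201 + (27 - 1*(-21)))² = (-201 + (27 + 21))² = (-201 + 48)² = (-153)² = 23409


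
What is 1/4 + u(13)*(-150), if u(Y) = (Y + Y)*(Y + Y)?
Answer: -405599/4 ≈ -1.0140e+5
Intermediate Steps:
u(Y) = 4*Y² (u(Y) = (2*Y)*(2*Y) = 4*Y²)
1/4 + u(13)*(-150) = 1/4 + (4*13²)*(-150) = ¼ + (4*169)*(-150) = ¼ + 676*(-150) = ¼ - 101400 = -405599/4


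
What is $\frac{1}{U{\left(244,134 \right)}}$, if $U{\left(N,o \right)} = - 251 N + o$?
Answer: $- \frac{1}{61110} \approx -1.6364 \cdot 10^{-5}$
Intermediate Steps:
$U{\left(N,o \right)} = o - 251 N$
$\frac{1}{U{\left(244,134 \right)}} = \frac{1}{134 - 61244} = \frac{1}{-61110} = - \frac{1}{61110}$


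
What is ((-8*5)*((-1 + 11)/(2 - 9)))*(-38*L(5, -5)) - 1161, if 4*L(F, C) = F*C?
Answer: 86873/7 ≈ 12410.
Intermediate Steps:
L(F, C) = C*F/4 (L(F, C) = (F*C)/4 = (C*F)/4 = C*F/4)
((-8*5)*((-1 + 11)/(2 - 9)))*(-38*L(5, -5)) - 1161 = ((-8*5)*((-1 + 11)/(2 - 9)))*(-19*(-5)*5/2) - 1161 = (-400/(-7))*(-38*(-25/4)) - 1161 = -400*(-1)/7*(475/2) - 1161 = -40*(-10/7)*(475/2) - 1161 = (400/7)*(475/2) - 1161 = 95000/7 - 1161 = 86873/7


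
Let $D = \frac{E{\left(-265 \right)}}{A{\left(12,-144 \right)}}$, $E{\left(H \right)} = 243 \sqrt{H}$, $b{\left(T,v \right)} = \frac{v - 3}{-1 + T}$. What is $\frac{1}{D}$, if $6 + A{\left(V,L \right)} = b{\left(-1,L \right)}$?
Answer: $- \frac{i \sqrt{265}}{954} \approx - 0.017064 i$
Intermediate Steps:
$b{\left(T,v \right)} = \frac{-3 + v}{-1 + T}$
$A{\left(V,L \right)} = - \frac{9}{2} - \frac{L}{2}$ ($A{\left(V,L \right)} = -6 + \frac{-3 + L}{-1 - 1} = -6 + \frac{-3 + L}{-2} = -6 - \frac{-3 + L}{2} = -6 - \left(- \frac{3}{2} + \frac{L}{2}\right) = - \frac{9}{2} - \frac{L}{2}$)
$D = \frac{18 i \sqrt{265}}{5}$ ($D = \frac{243 \sqrt{-265}}{- \frac{9}{2} - -72} = \frac{243 i \sqrt{265}}{- \frac{9}{2} + 72} = \frac{243 i \sqrt{265}}{\frac{135}{2}} = 243 i \sqrt{265} \cdot \frac{2}{135} = \frac{18 i \sqrt{265}}{5} \approx 58.604 i$)
$\frac{1}{D} = \frac{1}{\frac{18}{5} i \sqrt{265}} = - \frac{i \sqrt{265}}{954}$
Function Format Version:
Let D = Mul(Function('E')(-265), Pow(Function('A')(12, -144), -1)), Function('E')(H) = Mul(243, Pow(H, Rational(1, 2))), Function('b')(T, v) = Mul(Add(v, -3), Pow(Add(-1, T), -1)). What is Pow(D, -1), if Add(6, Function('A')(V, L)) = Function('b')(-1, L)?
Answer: Mul(Rational(-1, 954), I, Pow(265, Rational(1, 2))) ≈ Mul(-0.017064, I)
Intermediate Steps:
Function('b')(T, v) = Mul(Pow(Add(-1, T), -1), Add(-3, v)) (Function('b')(T, v) = Mul(Add(-3, v), Pow(Add(-1, T), -1)) = Mul(Pow(Add(-1, T), -1), Add(-3, v)))
Function('A')(V, L) = Add(Rational(-9, 2), Mul(Rational(-1, 2), L)) (Function('A')(V, L) = Add(-6, Mul(Pow(Add(-1, -1), -1), Add(-3, L))) = Add(-6, Mul(Pow(-2, -1), Add(-3, L))) = Add(-6, Mul(Rational(-1, 2), Add(-3, L))) = Add(-6, Add(Rational(3, 2), Mul(Rational(-1, 2), L))) = Add(Rational(-9, 2), Mul(Rational(-1, 2), L)))
D = Mul(Rational(18, 5), I, Pow(265, Rational(1, 2))) (D = Mul(Mul(243, Pow(-265, Rational(1, 2))), Pow(Add(Rational(-9, 2), Mul(Rational(-1, 2), -144)), -1)) = Mul(Mul(243, Mul(I, Pow(265, Rational(1, 2)))), Pow(Add(Rational(-9, 2), 72), -1)) = Mul(Mul(243, I, Pow(265, Rational(1, 2))), Pow(Rational(135, 2), -1)) = Mul(Mul(243, I, Pow(265, Rational(1, 2))), Rational(2, 135)) = Mul(Rational(18, 5), I, Pow(265, Rational(1, 2))) ≈ Mul(58.604, I))
Pow(D, -1) = Pow(Mul(Rational(18, 5), I, Pow(265, Rational(1, 2))), -1) = Mul(Rational(-1, 954), I, Pow(265, Rational(1, 2)))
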